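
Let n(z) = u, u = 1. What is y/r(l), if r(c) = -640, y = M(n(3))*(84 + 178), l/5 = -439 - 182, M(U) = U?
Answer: -131/320 ≈ -0.40938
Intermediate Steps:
n(z) = 1
l = -3105 (l = 5*(-439 - 182) = 5*(-621) = -3105)
y = 262 (y = 1*(84 + 178) = 1*262 = 262)
y/r(l) = 262/(-640) = 262*(-1/640) = -131/320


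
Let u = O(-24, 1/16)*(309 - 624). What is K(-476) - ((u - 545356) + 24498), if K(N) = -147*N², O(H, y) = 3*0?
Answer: -32785814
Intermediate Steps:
O(H, y) = 0
u = 0 (u = 0*(309 - 624) = 0*(-315) = 0)
K(-476) - ((u - 545356) + 24498) = -147*(-476)² - ((0 - 545356) + 24498) = -147*226576 - (-545356 + 24498) = -33306672 - 1*(-520858) = -33306672 + 520858 = -32785814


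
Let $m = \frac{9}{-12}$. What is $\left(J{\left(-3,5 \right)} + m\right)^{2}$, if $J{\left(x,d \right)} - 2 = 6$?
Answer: $\frac{841}{16} \approx 52.563$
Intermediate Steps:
$J{\left(x,d \right)} = 8$ ($J{\left(x,d \right)} = 2 + 6 = 8$)
$m = - \frac{3}{4}$ ($m = 9 \left(- \frac{1}{12}\right) = - \frac{3}{4} \approx -0.75$)
$\left(J{\left(-3,5 \right)} + m\right)^{2} = \left(8 - \frac{3}{4}\right)^{2} = \left(\frac{29}{4}\right)^{2} = \frac{841}{16}$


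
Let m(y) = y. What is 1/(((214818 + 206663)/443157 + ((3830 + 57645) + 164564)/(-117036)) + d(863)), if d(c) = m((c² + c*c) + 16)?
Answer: 17288440884/25752049325087467 ≈ 6.7134e-7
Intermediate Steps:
d(c) = 16 + 2*c² (d(c) = (c² + c*c) + 16 = (c² + c²) + 16 = 2*c² + 16 = 16 + 2*c²)
1/(((214818 + 206663)/443157 + ((3830 + 57645) + 164564)/(-117036)) + d(863)) = 1/(((214818 + 206663)/443157 + ((3830 + 57645) + 164564)/(-117036)) + (16 + 2*863²)) = 1/((421481*(1/443157) + (61475 + 164564)*(-1/117036)) + (16 + 2*744769)) = 1/((421481/443157 + 226039*(-1/117036)) + (16 + 1489538)) = 1/((421481/443157 - 226039/117036) + 1489554) = 1/(-16947438269/17288440884 + 1489554) = 1/(25752049325087467/17288440884) = 17288440884/25752049325087467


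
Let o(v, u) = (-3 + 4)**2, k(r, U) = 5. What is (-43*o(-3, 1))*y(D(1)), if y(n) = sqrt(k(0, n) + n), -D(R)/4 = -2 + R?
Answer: -129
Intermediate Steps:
D(R) = 8 - 4*R (D(R) = -4*(-2 + R) = 8 - 4*R)
o(v, u) = 1 (o(v, u) = 1**2 = 1)
y(n) = sqrt(5 + n)
(-43*o(-3, 1))*y(D(1)) = (-43*1)*sqrt(5 + (8 - 4*1)) = -43*sqrt(5 + (8 - 4)) = -43*sqrt(5 + 4) = -43*sqrt(9) = -43*3 = -129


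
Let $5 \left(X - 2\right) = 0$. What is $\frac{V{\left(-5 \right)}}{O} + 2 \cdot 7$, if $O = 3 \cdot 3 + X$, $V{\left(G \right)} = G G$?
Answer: $\frac{179}{11} \approx 16.273$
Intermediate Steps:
$V{\left(G \right)} = G^{2}$
$X = 2$ ($X = 2 + \frac{1}{5} \cdot 0 = 2 + 0 = 2$)
$O = 11$ ($O = 3 \cdot 3 + 2 = 9 + 2 = 11$)
$\frac{V{\left(-5 \right)}}{O} + 2 \cdot 7 = \frac{\left(-5\right)^{2}}{11} + 2 \cdot 7 = 25 \cdot \frac{1}{11} + 14 = \frac{25}{11} + 14 = \frac{179}{11}$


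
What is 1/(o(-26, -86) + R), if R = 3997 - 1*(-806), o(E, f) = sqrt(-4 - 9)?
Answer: 4803/23068822 - I*sqrt(13)/23068822 ≈ 0.0002082 - 1.563e-7*I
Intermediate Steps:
o(E, f) = I*sqrt(13) (o(E, f) = sqrt(-13) = I*sqrt(13))
R = 4803 (R = 3997 + 806 = 4803)
1/(o(-26, -86) + R) = 1/(I*sqrt(13) + 4803) = 1/(4803 + I*sqrt(13))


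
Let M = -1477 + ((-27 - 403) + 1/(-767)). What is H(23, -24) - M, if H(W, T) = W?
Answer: 1480311/767 ≈ 1930.0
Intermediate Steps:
M = -1462670/767 (M = -1477 + (-430 - 1/767) = -1477 - 329811/767 = -1462670/767 ≈ -1907.0)
H(23, -24) - M = 23 - 1*(-1462670/767) = 23 + 1462670/767 = 1480311/767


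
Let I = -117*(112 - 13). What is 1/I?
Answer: -1/11583 ≈ -8.6333e-5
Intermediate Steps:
I = -11583 (I = -117*99 = -11583)
1/I = 1/(-11583) = -1/11583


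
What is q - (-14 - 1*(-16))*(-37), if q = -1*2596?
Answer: -2522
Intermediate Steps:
q = -2596
q - (-14 - 1*(-16))*(-37) = -2596 - (-14 - 1*(-16))*(-37) = -2596 - (-14 + 16)*(-37) = -2596 - 2*(-37) = -2596 - 1*(-74) = -2596 + 74 = -2522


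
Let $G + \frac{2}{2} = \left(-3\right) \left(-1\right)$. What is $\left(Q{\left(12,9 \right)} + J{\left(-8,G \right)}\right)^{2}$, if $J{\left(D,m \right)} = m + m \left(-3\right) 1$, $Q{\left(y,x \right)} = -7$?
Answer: $121$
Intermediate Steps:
$G = 2$ ($G = -1 - -3 = -1 + 3 = 2$)
$J{\left(D,m \right)} = - 2 m$ ($J{\left(D,m \right)} = m + - 3 m 1 = m - 3 m = - 2 m$)
$\left(Q{\left(12,9 \right)} + J{\left(-8,G \right)}\right)^{2} = \left(-7 - 4\right)^{2} = \left(-11\right)^{2} = 121$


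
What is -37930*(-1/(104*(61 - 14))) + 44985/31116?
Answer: 29169095/3168646 ≈ 9.2055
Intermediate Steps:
-37930*(-1/(104*(61 - 14))) + 44985/31116 = -37930/((-104*47)) + 44985*(1/31116) = -37930/(-4888) + 14995/10372 = -37930*(-1/4888) + 14995/10372 = 18965/2444 + 14995/10372 = 29169095/3168646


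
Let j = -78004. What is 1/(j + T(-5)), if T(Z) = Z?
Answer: -1/78009 ≈ -1.2819e-5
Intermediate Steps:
1/(j + T(-5)) = 1/(-78004 - 5) = 1/(-78009) = -1/78009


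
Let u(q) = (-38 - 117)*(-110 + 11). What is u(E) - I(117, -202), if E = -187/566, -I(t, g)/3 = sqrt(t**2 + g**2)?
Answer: 15345 + 3*sqrt(54493) ≈ 16045.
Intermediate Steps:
I(t, g) = -3*sqrt(g**2 + t**2) (I(t, g) = -3*sqrt(t**2 + g**2) = -3*sqrt(g**2 + t**2))
E = -187/566 (E = -187*1/566 = -187/566 ≈ -0.33039)
u(q) = 15345 (u(q) = -155*(-99) = 15345)
u(E) - I(117, -202) = 15345 - (-3)*sqrt((-202)**2 + 117**2) = 15345 - (-3)*sqrt(40804 + 13689) = 15345 - (-3)*sqrt(54493) = 15345 + 3*sqrt(54493)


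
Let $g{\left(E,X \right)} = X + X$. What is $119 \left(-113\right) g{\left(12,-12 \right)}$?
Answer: $322728$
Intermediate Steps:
$g{\left(E,X \right)} = 2 X$
$119 \left(-113\right) g{\left(12,-12 \right)} = 119 \left(-113\right) 2 \left(-12\right) = \left(-13447\right) \left(-24\right) = 322728$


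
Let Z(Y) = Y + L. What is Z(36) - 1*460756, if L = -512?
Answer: -461232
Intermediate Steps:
Z(Y) = -512 + Y (Z(Y) = Y - 512 = -512 + Y)
Z(36) - 1*460756 = (-512 + 36) - 1*460756 = -476 - 460756 = -461232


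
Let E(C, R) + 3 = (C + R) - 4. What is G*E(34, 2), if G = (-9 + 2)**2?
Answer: 1421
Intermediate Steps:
E(C, R) = -7 + C + R (E(C, R) = -3 + ((C + R) - 4) = -3 + (-4 + C + R) = -7 + C + R)
G = 49 (G = (-7)**2 = 49)
G*E(34, 2) = 49*(-7 + 34 + 2) = 49*29 = 1421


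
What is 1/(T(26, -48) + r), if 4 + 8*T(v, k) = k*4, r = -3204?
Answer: -2/6457 ≈ -0.00030974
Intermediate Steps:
T(v, k) = -½ + k/2 (T(v, k) = -½ + (k*4)/8 = -½ + (4*k)/8 = -½ + k/2)
1/(T(26, -48) + r) = 1/((-½ + (½)*(-48)) - 3204) = 1/((-½ - 24) - 3204) = 1/(-49/2 - 3204) = 1/(-6457/2) = -2/6457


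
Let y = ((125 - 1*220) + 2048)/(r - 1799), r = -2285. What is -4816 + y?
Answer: -19670497/4084 ≈ -4816.5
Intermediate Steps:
y = -1953/4084 (y = ((125 - 1*220) + 2048)/(-2285 - 1799) = ((125 - 220) + 2048)/(-4084) = (-95 + 2048)*(-1/4084) = 1953*(-1/4084) = -1953/4084 ≈ -0.47821)
-4816 + y = -4816 - 1953/4084 = -19670497/4084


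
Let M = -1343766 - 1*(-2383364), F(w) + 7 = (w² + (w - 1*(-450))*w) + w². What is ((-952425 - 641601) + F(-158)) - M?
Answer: -2629839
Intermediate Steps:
F(w) = -7 + 2*w² + w*(450 + w) (F(w) = -7 + ((w² + (w - 1*(-450))*w) + w²) = -7 + ((w² + (w + 450)*w) + w²) = -7 + ((w² + (450 + w)*w) + w²) = -7 + ((w² + w*(450 + w)) + w²) = -7 + (2*w² + w*(450 + w)) = -7 + 2*w² + w*(450 + w))
M = 1039598 (M = -1343766 + 2383364 = 1039598)
((-952425 - 641601) + F(-158)) - M = ((-952425 - 641601) + (-7 + 3*(-158)² + 450*(-158))) - 1*1039598 = (-1594026 + (-7 + 3*24964 - 71100)) - 1039598 = (-1594026 + (-7 + 74892 - 71100)) - 1039598 = (-1594026 + 3785) - 1039598 = -1590241 - 1039598 = -2629839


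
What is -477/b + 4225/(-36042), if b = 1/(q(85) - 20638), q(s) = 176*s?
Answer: 97616364827/36042 ≈ 2.7084e+6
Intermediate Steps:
b = -1/5678 (b = 1/(176*85 - 20638) = 1/(14960 - 20638) = 1/(-5678) = -1/5678 ≈ -0.00017612)
-477/b + 4225/(-36042) = -477/(-1/5678) + 4225/(-36042) = -477*(-5678) + 4225*(-1/36042) = 2708406 - 4225/36042 = 97616364827/36042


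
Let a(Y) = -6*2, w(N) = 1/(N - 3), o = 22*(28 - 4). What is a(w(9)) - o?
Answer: -540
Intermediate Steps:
o = 528 (o = 22*24 = 528)
w(N) = 1/(-3 + N)
a(Y) = -12
a(w(9)) - o = -12 - 1*528 = -12 - 528 = -540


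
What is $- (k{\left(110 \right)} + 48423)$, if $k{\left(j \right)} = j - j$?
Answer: $-48423$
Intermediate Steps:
$k{\left(j \right)} = 0$
$- (k{\left(110 \right)} + 48423) = - (0 + 48423) = \left(-1\right) 48423 = -48423$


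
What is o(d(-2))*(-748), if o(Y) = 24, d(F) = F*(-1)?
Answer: -17952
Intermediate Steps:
d(F) = -F
o(d(-2))*(-748) = 24*(-748) = -17952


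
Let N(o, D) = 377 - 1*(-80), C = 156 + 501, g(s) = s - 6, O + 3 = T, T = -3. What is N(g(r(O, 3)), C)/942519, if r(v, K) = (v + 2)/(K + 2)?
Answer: 457/942519 ≈ 0.00048487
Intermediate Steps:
O = -6 (O = -3 - 3 = -6)
r(v, K) = (2 + v)/(2 + K)
g(s) = -6 + s
C = 657
N(o, D) = 457 (N(o, D) = 377 + 80 = 457)
N(g(r(O, 3)), C)/942519 = 457/942519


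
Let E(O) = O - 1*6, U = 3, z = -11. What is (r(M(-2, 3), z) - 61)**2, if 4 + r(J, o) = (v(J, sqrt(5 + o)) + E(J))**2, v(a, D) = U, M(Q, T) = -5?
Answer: 1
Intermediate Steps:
v(a, D) = 3
E(O) = -6 + O (E(O) = O - 6 = -6 + O)
r(J, o) = -4 + (-3 + J)**2 (r(J, o) = -4 + (3 + (-6 + J))**2 = -4 + (-3 + J)**2)
(r(M(-2, 3), z) - 61)**2 = ((-4 + (-3 - 5)**2) - 61)**2 = ((-4 + (-8)**2) - 61)**2 = ((-4 + 64) - 61)**2 = (60 - 61)**2 = (-1)**2 = 1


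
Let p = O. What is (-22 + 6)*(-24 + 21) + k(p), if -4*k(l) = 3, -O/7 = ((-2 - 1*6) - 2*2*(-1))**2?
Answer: 189/4 ≈ 47.250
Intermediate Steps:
O = -112 (O = -7*((-2 - 1*6) - 2*2*(-1))**2 = -7*((-2 - 6) - 4*(-1))**2 = -7*(-8 + 4)**2 = -7*(-4)**2 = -7*16 = -112)
p = -112
k(l) = -3/4 (k(l) = -1/4*3 = -3/4)
(-22 + 6)*(-24 + 21) + k(p) = (-22 + 6)*(-24 + 21) - 3/4 = -16*(-3) - 3/4 = 48 - 3/4 = 189/4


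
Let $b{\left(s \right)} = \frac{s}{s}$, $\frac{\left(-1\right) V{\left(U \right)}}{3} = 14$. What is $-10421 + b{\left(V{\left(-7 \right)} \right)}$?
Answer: $-10420$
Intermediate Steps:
$V{\left(U \right)} = -42$ ($V{\left(U \right)} = \left(-3\right) 14 = -42$)
$b{\left(s \right)} = 1$
$-10421 + b{\left(V{\left(-7 \right)} \right)} = -10421 + 1 = -10420$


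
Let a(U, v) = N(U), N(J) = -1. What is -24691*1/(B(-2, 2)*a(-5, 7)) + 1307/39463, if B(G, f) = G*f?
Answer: -974375705/157852 ≈ -6172.7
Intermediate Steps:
a(U, v) = -1
-24691*1/(B(-2, 2)*a(-5, 7)) + 1307/39463 = -24691/((-2*2*(-1))*1) + 1307/39463 = -24691/(-4*(-1)*1) + 1307*(1/39463) = -24691/(4*1) + 1307/39463 = -24691/4 + 1307/39463 = -974375705/157852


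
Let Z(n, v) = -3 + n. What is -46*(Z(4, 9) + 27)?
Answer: -1288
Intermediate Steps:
-46*(Z(4, 9) + 27) = -46*((-3 + 4) + 27) = -46*(1 + 27) = -46*28 = -1288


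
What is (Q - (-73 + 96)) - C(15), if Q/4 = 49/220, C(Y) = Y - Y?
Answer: -1216/55 ≈ -22.109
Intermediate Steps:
C(Y) = 0
Q = 49/55 (Q = 4*(49/220) = 49/55 ≈ 0.89091)
(Q - (-73 + 96)) - C(15) = (49/55 - (-73 + 96)) - 1*0 = (49/55 - 1*23) + 0 = (49/55 - 23) + 0 = -1216/55 + 0 = -1216/55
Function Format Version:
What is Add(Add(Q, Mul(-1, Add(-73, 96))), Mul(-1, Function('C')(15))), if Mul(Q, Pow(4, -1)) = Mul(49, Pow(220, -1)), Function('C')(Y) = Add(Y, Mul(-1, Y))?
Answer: Rational(-1216, 55) ≈ -22.109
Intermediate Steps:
Function('C')(Y) = 0
Q = Rational(49, 55) (Q = Mul(4, Mul(49, Pow(220, -1))) = Mul(4, Mul(49, Rational(1, 220))) = Mul(4, Rational(49, 220)) = Rational(49, 55) ≈ 0.89091)
Add(Add(Q, Mul(-1, Add(-73, 96))), Mul(-1, Function('C')(15))) = Add(Add(Rational(49, 55), Mul(-1, Add(-73, 96))), Mul(-1, 0)) = Add(Add(Rational(49, 55), Mul(-1, 23)), 0) = Add(Add(Rational(49, 55), -23), 0) = Add(Rational(-1216, 55), 0) = Rational(-1216, 55)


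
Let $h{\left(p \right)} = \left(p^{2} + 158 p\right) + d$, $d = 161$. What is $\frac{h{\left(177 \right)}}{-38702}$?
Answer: $- \frac{29728}{19351} \approx -1.5363$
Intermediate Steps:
$h{\left(p \right)} = 161 + p^{2} + 158 p$ ($h{\left(p \right)} = \left(p^{2} + 158 p\right) + 161 = 161 + p^{2} + 158 p$)
$\frac{h{\left(177 \right)}}{-38702} = \frac{161 + 177^{2} + 158 \cdot 177}{-38702} = \left(161 + 31329 + 27966\right) \left(- \frac{1}{38702}\right) = 59456 \left(- \frac{1}{38702}\right) = - \frac{29728}{19351}$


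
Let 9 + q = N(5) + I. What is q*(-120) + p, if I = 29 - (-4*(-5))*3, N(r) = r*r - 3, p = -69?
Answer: 2091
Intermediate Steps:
N(r) = -3 + r**2 (N(r) = r**2 - 3 = -3 + r**2)
I = -31 (I = 29 - 20*3 = 29 - 1*60 = 29 - 60 = -31)
q = -18 (q = -9 + ((-3 + 5**2) - 31) = -9 + ((-3 + 25) - 31) = -9 + (22 - 31) = -9 - 9 = -18)
q*(-120) + p = -18*(-120) - 69 = 2160 - 69 = 2091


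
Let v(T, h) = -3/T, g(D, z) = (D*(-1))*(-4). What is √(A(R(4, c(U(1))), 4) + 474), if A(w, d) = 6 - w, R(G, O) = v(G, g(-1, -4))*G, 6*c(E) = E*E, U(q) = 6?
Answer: √483 ≈ 21.977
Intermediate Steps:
g(D, z) = 4*D (g(D, z) = -D*(-4) = 4*D)
c(E) = E²/6 (c(E) = (E*E)/6 = E²/6)
R(G, O) = -3 (R(G, O) = (-3/G)*G = -3)
√(A(R(4, c(U(1))), 4) + 474) = √((6 - 1*(-3)) + 474) = √((6 + 3) + 474) = √(9 + 474) = √483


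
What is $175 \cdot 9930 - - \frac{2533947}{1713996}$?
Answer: $\frac{992833027649}{571332} \approx 1.7378 \cdot 10^{6}$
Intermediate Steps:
$175 \cdot 9930 - - \frac{2533947}{1713996} = 1737750 - \left(-2533947\right) \frac{1}{1713996} = 1737750 - - \frac{844649}{571332} = 1737750 + \frac{844649}{571332} = \frac{992833027649}{571332}$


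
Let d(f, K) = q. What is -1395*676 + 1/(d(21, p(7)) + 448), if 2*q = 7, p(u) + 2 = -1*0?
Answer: -851547058/903 ≈ -9.4302e+5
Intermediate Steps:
p(u) = -2 (p(u) = -2 - 1*0 = -2 + 0 = -2)
q = 7/2 (q = (1/2)*7 = 7/2 ≈ 3.5000)
d(f, K) = 7/2
-1395*676 + 1/(d(21, p(7)) + 448) = -1395*676 + 1/(7/2 + 448) = -943020 + 1/(903/2) = -943020 + 2/903 = -851547058/903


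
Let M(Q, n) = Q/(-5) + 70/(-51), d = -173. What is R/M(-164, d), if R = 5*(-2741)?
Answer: -3494775/8014 ≈ -436.08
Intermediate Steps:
M(Q, n) = -70/51 - Q/5 (M(Q, n) = Q*(-⅕) + 70*(-1/51) = -Q/5 - 70/51 = -70/51 - Q/5)
R = -13705
R/M(-164, d) = -13705/(-70/51 - ⅕*(-164)) = -13705/(-70/51 + 164/5) = -13705/8014/255 = -13705*255/8014 = -3494775/8014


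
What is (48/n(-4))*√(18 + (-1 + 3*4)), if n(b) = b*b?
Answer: 3*√29 ≈ 16.155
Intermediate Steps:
n(b) = b²
(48/n(-4))*√(18 + (-1 + 3*4)) = (48/((-4)²))*√(18 + (-1 + 3*4)) = (48/16)*√(18 + (-1 + 12)) = (48*(1/16))*√(18 + 11) = 3*√29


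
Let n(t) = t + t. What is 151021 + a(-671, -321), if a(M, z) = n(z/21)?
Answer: 1056933/7 ≈ 1.5099e+5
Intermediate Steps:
n(t) = 2*t
a(M, z) = 2*z/21 (a(M, z) = 2*(z/21) = 2*z/21)
151021 + a(-671, -321) = 151021 + (2/21)*(-321) = 151021 - 214/7 = 1056933/7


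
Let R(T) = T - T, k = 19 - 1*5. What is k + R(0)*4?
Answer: 14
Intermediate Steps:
k = 14 (k = 19 - 5 = 14)
R(T) = 0
k + R(0)*4 = 14 + 0*4 = 14 + 0 = 14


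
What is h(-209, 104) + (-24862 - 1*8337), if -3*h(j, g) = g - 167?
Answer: -33178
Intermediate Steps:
h(j, g) = 167/3 - g/3 (h(j, g) = -(g - 167)/3 = -(-167 + g)/3 = 167/3 - g/3)
h(-209, 104) + (-24862 - 1*8337) = (167/3 - ⅓*104) + (-24862 - 1*8337) = (167/3 - 104/3) + (-24862 - 8337) = 21 - 33199 = -33178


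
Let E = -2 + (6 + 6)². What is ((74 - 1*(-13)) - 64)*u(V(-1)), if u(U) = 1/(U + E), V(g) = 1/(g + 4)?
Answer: 69/427 ≈ 0.16159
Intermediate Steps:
E = 142 (E = -2 + 12² = -2 + 144 = 142)
V(g) = 1/(4 + g)
u(U) = 1/(142 + U) (u(U) = 1/(U + 142) = 1/(142 + U))
((74 - 1*(-13)) - 64)*u(V(-1)) = ((74 - 1*(-13)) - 64)/(142 + 1/(4 - 1)) = ((74 + 13) - 64)/(142 + 1/3) = (87 - 64)/(142 + ⅓) = 23/(427/3) = 23*(3/427) = 69/427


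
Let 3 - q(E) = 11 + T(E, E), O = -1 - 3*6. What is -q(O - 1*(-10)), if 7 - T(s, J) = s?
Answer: 24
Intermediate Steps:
O = -19 (O = -1 - 18 = -19)
T(s, J) = 7 - s
q(E) = -15 + E (q(E) = 3 - (11 + (7 - E)) = 3 - (18 - E) = 3 + (-18 + E) = -15 + E)
-q(O - 1*(-10)) = -(-15 + (-19 - 1*(-10))) = -(-15 + (-19 + 10)) = -(-15 - 9) = -1*(-24) = 24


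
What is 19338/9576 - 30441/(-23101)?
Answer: 123038359/36869196 ≈ 3.3372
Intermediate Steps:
19338/9576 - 30441/(-23101) = 19338*(1/9576) - 30441*(-1/23101) = 3223/1596 + 30441/23101 = 123038359/36869196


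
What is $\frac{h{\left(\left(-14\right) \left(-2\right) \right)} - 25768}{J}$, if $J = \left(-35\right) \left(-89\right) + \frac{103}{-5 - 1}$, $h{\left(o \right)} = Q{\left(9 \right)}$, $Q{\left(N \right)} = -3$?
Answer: $- \frac{154626}{18587} \approx -8.319$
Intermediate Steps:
$h{\left(o \right)} = -3$
$J = \frac{18587}{6}$ ($J = 3115 + \frac{103}{-6} = 3115 + 103 \left(- \frac{1}{6}\right) = 3115 - \frac{103}{6} = \frac{18587}{6} \approx 3097.8$)
$\frac{h{\left(\left(-14\right) \left(-2\right) \right)} - 25768}{J} = \frac{-3 - 25768}{\frac{18587}{6}} = \left(-3 - 25768\right) \frac{6}{18587} = \left(-25771\right) \frac{6}{18587} = - \frac{154626}{18587}$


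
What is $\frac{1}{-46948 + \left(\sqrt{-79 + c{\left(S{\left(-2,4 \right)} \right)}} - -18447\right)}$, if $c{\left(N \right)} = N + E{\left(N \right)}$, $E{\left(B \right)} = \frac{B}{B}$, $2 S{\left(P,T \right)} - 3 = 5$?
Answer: $- \frac{28501}{812307075} - \frac{i \sqrt{74}}{812307075} \approx -3.5086 \cdot 10^{-5} - 1.059 \cdot 10^{-8} i$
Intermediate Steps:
$S{\left(P,T \right)} = 4$ ($S{\left(P,T \right)} = \frac{3}{2} + \frac{1}{2} \cdot 5 = \frac{3}{2} + \frac{5}{2} = 4$)
$E{\left(B \right)} = 1$
$c{\left(N \right)} = 1 + N$ ($c{\left(N \right)} = N + 1 = 1 + N$)
$\frac{1}{-46948 + \left(\sqrt{-79 + c{\left(S{\left(-2,4 \right)} \right)}} - -18447\right)} = \frac{1}{-46948 + \left(\sqrt{-79 + \left(1 + 4\right)} - -18447\right)} = \frac{1}{-46948 + \left(\sqrt{-79 + 5} + 18447\right)} = \frac{1}{-46948 + \left(\sqrt{-74} + 18447\right)} = \frac{1}{-46948 + \left(i \sqrt{74} + 18447\right)} = \frac{1}{-46948 + \left(18447 + i \sqrt{74}\right)} = \frac{1}{-28501 + i \sqrt{74}}$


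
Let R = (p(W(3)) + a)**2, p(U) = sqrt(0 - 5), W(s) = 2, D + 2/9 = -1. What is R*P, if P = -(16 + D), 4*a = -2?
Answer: 2527/36 + 133*I*sqrt(5)/9 ≈ 70.194 + 33.044*I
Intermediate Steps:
a = -1/2 (a = (1/4)*(-2) = -1/2 ≈ -0.50000)
D = -11/9 (D = -2/9 - 1 = -11/9 ≈ -1.2222)
p(U) = I*sqrt(5) (p(U) = sqrt(-5) = I*sqrt(5))
P = -133/9 (P = -(16 - 11/9) = -1*133/9 = -133/9 ≈ -14.778)
R = (-1/2 + I*sqrt(5))**2 (R = (I*sqrt(5) - 1/2)**2 = (-1/2 + I*sqrt(5))**2 ≈ -4.75 - 2.2361*I)
R*P = (-19/4 - I*sqrt(5))*(-133/9) = 2527/36 + 133*I*sqrt(5)/9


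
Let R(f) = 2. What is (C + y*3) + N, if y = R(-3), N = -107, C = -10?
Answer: -111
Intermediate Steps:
y = 2
(C + y*3) + N = (-10 + 2*3) - 107 = (-10 + 6) - 107 = -4 - 107 = -111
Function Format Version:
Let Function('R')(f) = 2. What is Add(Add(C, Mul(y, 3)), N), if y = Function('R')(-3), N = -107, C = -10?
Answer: -111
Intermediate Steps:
y = 2
Add(Add(C, Mul(y, 3)), N) = Add(Add(-10, Mul(2, 3)), -107) = Add(Add(-10, 6), -107) = Add(-4, -107) = -111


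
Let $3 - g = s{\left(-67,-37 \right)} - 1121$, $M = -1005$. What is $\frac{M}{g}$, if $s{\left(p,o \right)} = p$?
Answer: $- \frac{335}{397} \approx -0.84383$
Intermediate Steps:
$g = 1191$ ($g = 3 - \left(-67 - 1121\right) = 3 - -1188 = 3 + 1188 = 1191$)
$\frac{M}{g} = - \frac{1005}{1191} = \left(-1005\right) \frac{1}{1191} = - \frac{335}{397}$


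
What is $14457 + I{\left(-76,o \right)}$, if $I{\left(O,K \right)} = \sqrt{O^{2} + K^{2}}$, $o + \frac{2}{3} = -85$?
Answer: $14457 + \frac{\sqrt{118033}}{3} \approx 14572.0$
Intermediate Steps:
$o = - \frac{257}{3}$ ($o = - \frac{2}{3} - 85 = - \frac{257}{3} \approx -85.667$)
$I{\left(O,K \right)} = \sqrt{K^{2} + O^{2}}$
$14457 + I{\left(-76,o \right)} = 14457 + \sqrt{\left(- \frac{257}{3}\right)^{2} + \left(-76\right)^{2}} = 14457 + \sqrt{\frac{66049}{9} + 5776} = 14457 + \sqrt{\frac{118033}{9}} = 14457 + \frac{\sqrt{118033}}{3}$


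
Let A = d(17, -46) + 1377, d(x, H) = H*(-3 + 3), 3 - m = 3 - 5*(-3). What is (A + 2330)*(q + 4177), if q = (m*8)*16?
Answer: 8366699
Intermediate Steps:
m = -15 (m = 3 - (3 - 5*(-3)) = 3 - (3 + 15) = 3 - 1*18 = 3 - 18 = -15)
d(x, H) = 0 (d(x, H) = H*0 = 0)
A = 1377 (A = 0 + 1377 = 1377)
q = -1920 (q = -15*8*16 = -120*16 = -1920)
(A + 2330)*(q + 4177) = (1377 + 2330)*(-1920 + 4177) = 3707*2257 = 8366699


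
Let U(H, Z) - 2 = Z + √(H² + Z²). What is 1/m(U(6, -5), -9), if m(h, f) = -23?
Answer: -1/23 ≈ -0.043478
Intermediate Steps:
U(H, Z) = 2 + Z + √(H² + Z²) (U(H, Z) = 2 + (Z + √(H² + Z²)) = 2 + Z + √(H² + Z²))
1/m(U(6, -5), -9) = 1/(-23) = -1/23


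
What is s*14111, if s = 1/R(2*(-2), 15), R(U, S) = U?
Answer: -14111/4 ≈ -3527.8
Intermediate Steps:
s = -¼ (s = 1/(2*(-2)) = 1/(-4) = -¼ ≈ -0.25000)
s*14111 = -¼*14111 = -14111/4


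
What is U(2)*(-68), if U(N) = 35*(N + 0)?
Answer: -4760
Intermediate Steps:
U(N) = 35*N
U(2)*(-68) = (35*2)*(-68) = 70*(-68) = -4760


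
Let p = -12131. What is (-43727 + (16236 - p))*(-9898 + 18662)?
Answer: -134615040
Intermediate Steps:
(-43727 + (16236 - p))*(-9898 + 18662) = (-43727 + (16236 - 1*(-12131)))*(-9898 + 18662) = (-43727 + (16236 + 12131))*8764 = (-43727 + 28367)*8764 = -15360*8764 = -134615040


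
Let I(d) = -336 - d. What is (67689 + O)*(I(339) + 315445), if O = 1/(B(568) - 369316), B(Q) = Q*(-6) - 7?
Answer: 7941580575878660/372731 ≈ 2.1306e+10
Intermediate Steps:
B(Q) = -7 - 6*Q (B(Q) = -6*Q - 7 = -7 - 6*Q)
O = -1/372731 (O = 1/((-7 - 6*568) - 369316) = 1/((-7 - 3408) - 369316) = 1/(-3415 - 369316) = 1/(-372731) = -1/372731 ≈ -2.6829e-6)
(67689 + O)*(I(339) + 315445) = (67689 - 1/372731)*((-336 - 1*339) + 315445) = 25229788658*((-336 - 339) + 315445)/372731 = 25229788658*(-675 + 315445)/372731 = (25229788658/372731)*314770 = 7941580575878660/372731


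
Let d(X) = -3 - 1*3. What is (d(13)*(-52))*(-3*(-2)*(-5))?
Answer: -9360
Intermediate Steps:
d(X) = -6 (d(X) = -3 - 3 = -6)
(d(13)*(-52))*(-3*(-2)*(-5)) = (-6*(-52))*(-3*(-2)*(-5)) = 312*(6*(-5)) = 312*(-30) = -9360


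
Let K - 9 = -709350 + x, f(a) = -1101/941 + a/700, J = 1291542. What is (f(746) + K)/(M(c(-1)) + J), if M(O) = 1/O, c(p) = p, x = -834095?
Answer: -508330680957/425369028350 ≈ -1.1950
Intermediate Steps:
f(a) = -1101/941 + a/700 (f(a) = -1101*1/941 + a*(1/700) = -1101/941 + a/700)
K = -1543436 (K = 9 + (-709350 - 834095) = 9 - 1543445 = -1543436)
(f(746) + K)/(M(c(-1)) + J) = ((-1101/941 + (1/700)*746) - 1543436)/(1/(-1) + 1291542) = ((-1101/941 + 373/350) - 1543436)/(-1 + 1291542) = (-34357/329350 - 1543436)/1291541 = -508330680957/329350*1/1291541 = -508330680957/425369028350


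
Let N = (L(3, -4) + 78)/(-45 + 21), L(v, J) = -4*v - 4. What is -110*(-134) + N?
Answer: 176849/12 ≈ 14737.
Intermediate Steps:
L(v, J) = -4 - 4*v
N = -31/12 (N = ((-4 - 4*3) + 78)/(-45 + 21) = ((-4 - 12) + 78)/(-24) = (-16 + 78)*(-1/24) = 62*(-1/24) = -31/12 ≈ -2.5833)
-110*(-134) + N = -110*(-134) - 31/12 = 14740 - 31/12 = 176849/12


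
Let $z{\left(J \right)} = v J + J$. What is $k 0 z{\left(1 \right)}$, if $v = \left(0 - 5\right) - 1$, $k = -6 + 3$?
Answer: $0$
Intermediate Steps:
$k = -3$
$v = -6$ ($v = -5 - 1 = -6$)
$z{\left(J \right)} = - 5 J$ ($z{\left(J \right)} = - 6 J + J = - 5 J$)
$k 0 z{\left(1 \right)} = \left(-3\right) 0 \left(\left(-5\right) 1\right) = 0 \left(-5\right) = 0$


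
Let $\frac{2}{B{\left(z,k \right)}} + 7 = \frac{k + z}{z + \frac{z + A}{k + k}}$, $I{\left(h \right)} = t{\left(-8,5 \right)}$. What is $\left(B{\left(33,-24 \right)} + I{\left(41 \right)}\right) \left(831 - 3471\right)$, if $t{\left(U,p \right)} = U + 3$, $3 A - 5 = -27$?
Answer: $\frac{439546800}{31429} \approx 13985.0$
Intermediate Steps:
$A = - \frac{22}{3}$ ($A = \frac{5}{3} + \frac{1}{3} \left(-27\right) = \frac{5}{3} - 9 = - \frac{22}{3} \approx -7.3333$)
$t{\left(U,p \right)} = 3 + U$
$I{\left(h \right)} = -5$ ($I{\left(h \right)} = 3 - 8 = -5$)
$B{\left(z,k \right)} = \frac{2}{-7 + \frac{k + z}{z + \frac{- \frac{22}{3} + z}{2 k}}}$ ($B{\left(z,k \right)} = \frac{2}{-7 + \frac{k + z}{z + \frac{z - \frac{22}{3}}{k + k}}} = \frac{2}{-7 + \frac{k + z}{z + \frac{- \frac{22}{3} + z}{2 k}}}$)
$\left(B{\left(33,-24 \right)} + I{\left(41 \right)}\right) \left(831 - 3471\right) = \left(\frac{2 \left(-22 + 3 \cdot 33 + 6 \left(-24\right) 33\right)}{154 - 693 + 6 \left(-24\right)^{2} - \left(-864\right) 33} - 5\right) \left(831 - 3471\right) = \left(\frac{2 \left(-22 + 99 - 4752\right)}{154 - 693 + 6 \cdot 576 + 28512} - 5\right) \left(-2640\right) = \left(2 \frac{1}{154 - 693 + 3456 + 28512} \left(-4675\right) - 5\right) \left(-2640\right) = \left(2 \cdot \frac{1}{31429} \left(-4675\right) - 5\right) \left(-2640\right) = \left(- \frac{9350}{31429} - 5\right) \left(-2640\right) = \left(- \frac{166495}{31429}\right) \left(-2640\right) = \frac{439546800}{31429}$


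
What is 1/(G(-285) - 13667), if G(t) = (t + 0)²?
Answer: 1/67558 ≈ 1.4802e-5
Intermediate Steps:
G(t) = t²
1/(G(-285) - 13667) = 1/((-285)² - 13667) = 1/(81225 - 13667) = 1/67558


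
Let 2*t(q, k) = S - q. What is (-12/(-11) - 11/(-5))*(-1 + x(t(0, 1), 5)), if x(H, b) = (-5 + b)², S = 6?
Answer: -181/55 ≈ -3.2909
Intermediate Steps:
t(q, k) = 3 - q/2 (t(q, k) = (6 - q)/2 = 3 - q/2)
(-12/(-11) - 11/(-5))*(-1 + x(t(0, 1), 5)) = (-12/(-11) - 11/(-5))*(-1 + (-5 + 5)²) = (-12*(-1/11) - 11*(-⅕))*(-1 + 0²) = (12/11 + 11/5)*(-1 + 0) = (181/55)*(-1) = -181/55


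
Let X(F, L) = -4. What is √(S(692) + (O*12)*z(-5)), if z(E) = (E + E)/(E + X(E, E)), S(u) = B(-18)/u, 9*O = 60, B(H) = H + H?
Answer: √23929187/519 ≈ 9.4253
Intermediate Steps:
B(H) = 2*H
O = 20/3 (O = (⅑)*60 = 20/3 ≈ 6.6667)
S(u) = -36/u (S(u) = (2*(-18))/u = -36/u)
z(E) = 2*E/(-4 + E) (z(E) = (E + E)/(E - 4) = (2*E)/(-4 + E) = 2*E/(-4 + E))
√(S(692) + (O*12)*z(-5)) = √(-36/692 + ((20/3)*12)*(2*(-5)/(-4 - 5))) = √(-36*1/692 + 80*(2*(-5)/(-9))) = √(-9/173 + 80*(2*(-5)*(-⅑))) = √(-9/173 + 80*(10/9)) = √(-9/173 + 800/9) = √(138319/1557) = √23929187/519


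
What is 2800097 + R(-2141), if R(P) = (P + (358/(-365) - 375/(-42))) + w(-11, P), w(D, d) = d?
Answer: 14286655263/5110 ≈ 2.7958e+6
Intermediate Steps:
R(P) = 40613/5110 + 2*P (R(P) = (P + (358/(-365) - 375/(-42))) + P = (P + (358*(-1/365) - 375*(-1/42))) + P = (P + (-358/365 + 125/14)) + P = (P + 40613/5110) + P = (40613/5110 + P) + P = 40613/5110 + 2*P)
2800097 + R(-2141) = 2800097 + (40613/5110 + 2*(-2141)) = 2800097 + (40613/5110 - 4282) = 2800097 - 21840407/5110 = 14286655263/5110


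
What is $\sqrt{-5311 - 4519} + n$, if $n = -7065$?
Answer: $-7065 + i \sqrt{9830} \approx -7065.0 + 99.146 i$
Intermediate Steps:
$\sqrt{-5311 - 4519} + n = \sqrt{-5311 - 4519} - 7065 = \sqrt{-9830} - 7065 = i \sqrt{9830} - 7065 = -7065 + i \sqrt{9830}$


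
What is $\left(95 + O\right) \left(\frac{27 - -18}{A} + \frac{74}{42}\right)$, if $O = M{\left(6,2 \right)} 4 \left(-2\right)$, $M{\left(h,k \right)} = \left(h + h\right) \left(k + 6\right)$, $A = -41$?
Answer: $- \frac{384956}{861} \approx -447.1$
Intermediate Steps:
$M{\left(h,k \right)} = 2 h \left(6 + k\right)$
$O = -768$ ($O = 2 \cdot 6 \left(6 + 2\right) 4 \left(-2\right) = 2 \cdot 6 \cdot 8 \cdot 4 \left(-2\right) = 96 \cdot 4 \left(-2\right) = 384 \left(-2\right) = -768$)
$\left(95 + O\right) \left(\frac{27 - -18}{A} + \frac{74}{42}\right) = \left(95 - 768\right) \left(\frac{27 - -18}{-41} + \frac{74}{42}\right) = - 673 \left(\left(27 + 18\right) \left(- \frac{1}{41}\right) + 74 \cdot \frac{1}{42}\right) = - 673 \left(45 \left(- \frac{1}{41}\right) + \frac{37}{21}\right) = - 673 \left(- \frac{45}{41} + \frac{37}{21}\right) = \left(-673\right) \frac{572}{861} = - \frac{384956}{861}$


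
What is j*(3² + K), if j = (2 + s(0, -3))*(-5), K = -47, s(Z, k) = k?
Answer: -190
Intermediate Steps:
j = 5 (j = (2 - 3)*(-5) = -1*(-5) = 5)
j*(3² + K) = 5*(3² - 47) = 5*(9 - 47) = 5*(-38) = -190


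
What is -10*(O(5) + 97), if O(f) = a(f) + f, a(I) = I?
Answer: -1070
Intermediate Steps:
O(f) = 2*f (O(f) = f + f = 2*f)
-10*(O(5) + 97) = -10*(2*5 + 97) = -10*(10 + 97) = -10*107 = -1070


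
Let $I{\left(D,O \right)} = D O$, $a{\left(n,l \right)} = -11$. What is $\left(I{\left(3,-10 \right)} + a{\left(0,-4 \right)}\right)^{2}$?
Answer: $1681$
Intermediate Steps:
$\left(I{\left(3,-10 \right)} + a{\left(0,-4 \right)}\right)^{2} = \left(3 \left(-10\right) - 11\right)^{2} = \left(-30 - 11\right)^{2} = \left(-41\right)^{2} = 1681$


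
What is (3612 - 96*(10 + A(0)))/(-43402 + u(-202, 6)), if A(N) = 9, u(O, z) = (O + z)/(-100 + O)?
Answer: -67497/1638401 ≈ -0.041197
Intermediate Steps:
u(O, z) = (O + z)/(-100 + O)
(3612 - 96*(10 + A(0)))/(-43402 + u(-202, 6)) = (3612 - 96*(10 + 9))/(-43402 + (-202 + 6)/(-100 - 202)) = (3612 - 96*19)/(-43402 - 196/(-302)) = (3612 - 1824)/(-43402 - 1/302*(-196)) = 1788/(-43402 + 98/151) = 1788/(-6553604/151) = 1788*(-151/6553604) = -67497/1638401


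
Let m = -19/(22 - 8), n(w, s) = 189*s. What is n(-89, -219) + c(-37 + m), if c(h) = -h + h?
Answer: -41391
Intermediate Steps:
m = -19/14 ≈ -1.3571
c(h) = 0
n(-89, -219) + c(-37 + m) = 189*(-219) + 0 = -41391 + 0 = -41391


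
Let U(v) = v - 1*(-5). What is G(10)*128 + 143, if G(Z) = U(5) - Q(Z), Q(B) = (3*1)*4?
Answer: -113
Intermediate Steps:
U(v) = 5 + v (U(v) = v + 5 = 5 + v)
Q(B) = 12 (Q(B) = 3*4 = 12)
G(Z) = -2 (G(Z) = (5 + 5) - 1*12 = 10 - 12 = -2)
G(10)*128 + 143 = -2*128 + 143 = -256 + 143 = -113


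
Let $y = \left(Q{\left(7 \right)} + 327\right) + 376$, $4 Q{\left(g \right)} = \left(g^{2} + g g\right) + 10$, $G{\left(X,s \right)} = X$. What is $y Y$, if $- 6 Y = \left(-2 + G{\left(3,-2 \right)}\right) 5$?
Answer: $- \frac{1825}{3} \approx -608.33$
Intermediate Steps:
$Q{\left(g \right)} = \frac{5}{2} + \frac{g^{2}}{2}$ ($Q{\left(g \right)} = \frac{\left(g^{2} + g g\right) + 10}{4} = \frac{\left(g^{2} + g^{2}\right) + 10}{4} = \frac{2 g^{2} + 10}{4} = \frac{10 + 2 g^{2}}{4} = \frac{5}{2} + \frac{g^{2}}{2}$)
$Y = - \frac{5}{6}$ ($Y = - \frac{\left(-2 + 3\right) 5}{6} = - \frac{1 \cdot 5}{6} = \left(- \frac{1}{6}\right) 5 = - \frac{5}{6} \approx -0.83333$)
$y = 730$ ($y = \left(\left(\frac{5}{2} + \frac{7^{2}}{2}\right) + 327\right) + 376 = \left(\left(\frac{5}{2} + \frac{1}{2} \cdot 49\right) + 327\right) + 376 = \left(\left(\frac{5}{2} + \frac{49}{2}\right) + 327\right) + 376 = \left(27 + 327\right) + 376 = 354 + 376 = 730$)
$y Y = 730 \left(- \frac{5}{6}\right) = - \frac{1825}{3}$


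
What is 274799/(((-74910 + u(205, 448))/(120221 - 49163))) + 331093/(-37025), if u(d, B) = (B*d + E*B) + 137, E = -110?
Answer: -722985523836359/1192686325 ≈ -6.0618e+5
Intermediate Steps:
u(d, B) = 137 - 110*B + B*d (u(d, B) = (B*d - 110*B) + 137 = (-110*B + B*d) + 137 = 137 - 110*B + B*d)
274799/(((-74910 + u(205, 448))/(120221 - 49163))) + 331093/(-37025) = 274799/(((-74910 + (137 - 110*448 + 448*205))/(120221 - 49163))) + 331093/(-37025) = 274799/(((-74910 + (137 - 49280 + 91840))/71058)) + 331093*(-1/37025) = 274799/(((-74910 + 42697)*(1/71058))) - 331093/37025 = 274799/((-32213*1/71058)) - 331093/37025 = 274799/(-32213/71058) - 331093/37025 = 274799*(-71058/32213) - 331093/37025 = -19526667342/32213 - 331093/37025 = -722985523836359/1192686325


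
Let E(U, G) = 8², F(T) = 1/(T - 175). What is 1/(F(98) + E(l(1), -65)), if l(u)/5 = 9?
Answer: 77/4927 ≈ 0.015628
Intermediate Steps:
l(u) = 45 (l(u) = 5*9 = 45)
F(T) = 1/(-175 + T)
E(U, G) = 64
1/(F(98) + E(l(1), -65)) = 1/(1/(-175 + 98) + 64) = 1/(1/(-77) + 64) = 1/(-1/77 + 64) = 1/(4927/77) = 77/4927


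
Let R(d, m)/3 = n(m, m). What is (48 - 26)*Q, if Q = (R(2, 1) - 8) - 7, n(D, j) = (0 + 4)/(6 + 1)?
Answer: -2046/7 ≈ -292.29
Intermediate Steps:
n(D, j) = 4/7
R(d, m) = 12/7 (R(d, m) = 3*(4/7) = 12/7)
Q = -93/7 (Q = (12/7 - 8) - 7 = -44/7 - 7 = -93/7 ≈ -13.286)
(48 - 26)*Q = (48 - 26)*(-93/7) = 22*(-93/7) = -2046/7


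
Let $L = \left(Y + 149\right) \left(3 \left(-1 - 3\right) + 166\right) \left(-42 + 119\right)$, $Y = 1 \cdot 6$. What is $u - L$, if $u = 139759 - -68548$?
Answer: $-1629683$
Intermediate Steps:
$Y = 6$
$u = 208307$ ($u = 139759 + 68548 = 208307$)
$L = 1837990$ ($L = \left(6 + 149\right) \left(3 \left(-1 - 3\right) + 166\right) \left(-42 + 119\right) = 155 \left(3 \left(-4\right) + 166\right) 77 = 155 \left(-12 + 166\right) 77 = 155 \cdot 154 \cdot 77 = 155 \cdot 11858 = 1837990$)
$u - L = 208307 - 1837990 = -1629683$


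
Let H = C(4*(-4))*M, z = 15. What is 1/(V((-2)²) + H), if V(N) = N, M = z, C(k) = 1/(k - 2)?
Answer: 6/19 ≈ 0.31579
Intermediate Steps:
C(k) = 1/(-2 + k)
M = 15
H = -⅚ (H = 15/(-2 + 4*(-4)) = 15/(-2 - 16) = 15/(-18) = -1/18*15 = -⅚ ≈ -0.83333)
1/(V((-2)²) + H) = 1/((-2)² - ⅚) = 1/(4 - ⅚) = 1/(19/6) = 6/19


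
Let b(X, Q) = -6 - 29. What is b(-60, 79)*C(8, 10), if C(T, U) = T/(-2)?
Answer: 140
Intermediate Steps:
b(X, Q) = -35
C(T, U) = -T/2 (C(T, U) = T*(-1/2) = -T/2)
b(-60, 79)*C(8, 10) = -(-35)*8/2 = -35*(-4) = 140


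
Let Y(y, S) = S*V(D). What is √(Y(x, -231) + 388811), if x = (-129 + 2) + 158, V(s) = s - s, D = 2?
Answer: √388811 ≈ 623.55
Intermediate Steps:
V(s) = 0
x = 31 (x = -127 + 158 = 31)
Y(y, S) = 0 (Y(y, S) = S*0 = 0)
√(Y(x, -231) + 388811) = √(0 + 388811) = √388811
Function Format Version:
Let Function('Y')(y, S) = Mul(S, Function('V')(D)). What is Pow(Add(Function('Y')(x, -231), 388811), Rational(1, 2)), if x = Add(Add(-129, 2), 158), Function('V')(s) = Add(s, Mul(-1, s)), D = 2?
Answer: Pow(388811, Rational(1, 2)) ≈ 623.55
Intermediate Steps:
Function('V')(s) = 0
x = 31 (x = Add(-127, 158) = 31)
Function('Y')(y, S) = 0 (Function('Y')(y, S) = Mul(S, 0) = 0)
Pow(Add(Function('Y')(x, -231), 388811), Rational(1, 2)) = Pow(Add(0, 388811), Rational(1, 2)) = Pow(388811, Rational(1, 2))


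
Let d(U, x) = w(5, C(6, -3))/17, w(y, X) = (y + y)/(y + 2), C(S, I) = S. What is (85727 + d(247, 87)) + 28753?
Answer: 13623130/119 ≈ 1.1448e+5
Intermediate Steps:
w(y, X) = 2*y/(2 + y) (w(y, X) = (2*y)/(2 + y) = 2*y/(2 + y))
d(U, x) = 10/119 (d(U, x) = (2*5/(2 + 5))/17 = (2*5/7)*(1/17) = (2*5*(1/7))*(1/17) = (10/7)*(1/17) = 10/119)
(85727 + d(247, 87)) + 28753 = (85727 + 10/119) + 28753 = 10201523/119 + 28753 = 13623130/119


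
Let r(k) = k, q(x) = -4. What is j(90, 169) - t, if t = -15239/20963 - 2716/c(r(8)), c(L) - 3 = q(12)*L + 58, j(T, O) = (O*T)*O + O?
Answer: 1562830391332/607927 ≈ 2.5708e+6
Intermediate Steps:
j(T, O) = O + T*O**2 (j(T, O) = T*O**2 + O = O + T*O**2)
c(L) = 61 - 4*L (c(L) = 3 + (-4*L + 58) = 3 + (58 - 4*L) = 61 - 4*L)
t = -57377439/607927 (t = -15239/20963 - 2716/(61 - 4*8) = -15239*1/20963 - 2716/(61 - 32) = -15239/20963 - 2716/29 = -57377439/607927 ≈ -94.382)
j(90, 169) - t = 169*(1 + 169*90) - 1*(-57377439/607927) = 169*(1 + 15210) + 57377439/607927 = 169*15211 + 57377439/607927 = 2570659 + 57377439/607927 = 1562830391332/607927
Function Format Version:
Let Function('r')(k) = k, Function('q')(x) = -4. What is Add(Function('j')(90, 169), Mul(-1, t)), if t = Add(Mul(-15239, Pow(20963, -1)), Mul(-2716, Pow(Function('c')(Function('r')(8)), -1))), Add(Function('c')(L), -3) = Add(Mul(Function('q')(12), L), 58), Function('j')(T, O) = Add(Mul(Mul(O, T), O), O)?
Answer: Rational(1562830391332, 607927) ≈ 2.5708e+6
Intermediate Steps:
Function('j')(T, O) = Add(O, Mul(T, Pow(O, 2))) (Function('j')(T, O) = Add(Mul(T, Pow(O, 2)), O) = Add(O, Mul(T, Pow(O, 2))))
Function('c')(L) = Add(61, Mul(-4, L)) (Function('c')(L) = Add(3, Add(Mul(-4, L), 58)) = Add(3, Add(58, Mul(-4, L))) = Add(61, Mul(-4, L)))
t = Rational(-57377439, 607927) (t = Add(Mul(-15239, Pow(20963, -1)), Mul(-2716, Pow(Add(61, Mul(-4, 8)), -1))) = Add(Mul(-15239, Rational(1, 20963)), Mul(-2716, Pow(Add(61, -32), -1))) = Add(Rational(-15239, 20963), Mul(-2716, Pow(29, -1))) = Add(Rational(-15239, 20963), Mul(-2716, Rational(1, 29))) = Add(Rational(-15239, 20963), Rational(-2716, 29)) = Rational(-57377439, 607927) ≈ -94.382)
Add(Function('j')(90, 169), Mul(-1, t)) = Add(Mul(169, Add(1, Mul(169, 90))), Mul(-1, Rational(-57377439, 607927))) = Add(Mul(169, Add(1, 15210)), Rational(57377439, 607927)) = Add(Mul(169, 15211), Rational(57377439, 607927)) = Add(2570659, Rational(57377439, 607927)) = Rational(1562830391332, 607927)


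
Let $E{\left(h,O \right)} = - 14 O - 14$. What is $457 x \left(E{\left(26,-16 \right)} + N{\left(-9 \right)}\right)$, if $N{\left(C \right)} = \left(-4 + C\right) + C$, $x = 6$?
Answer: $515496$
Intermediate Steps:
$E{\left(h,O \right)} = -14 - 14 O$
$N{\left(C \right)} = -4 + 2 C$
$457 x \left(E{\left(26,-16 \right)} + N{\left(-9 \right)}\right) = 457 \cdot 6 \left(\left(-14 - -224\right) + \left(-4 + 2 \left(-9\right)\right)\right) = 2742 \left(\left(-14 + 224\right) - 22\right) = 2742 \left(210 - 22\right) = 2742 \cdot 188 = 515496$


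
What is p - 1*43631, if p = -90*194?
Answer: -61091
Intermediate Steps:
p = -17460
p - 1*43631 = -17460 - 1*43631 = -17460 - 43631 = -61091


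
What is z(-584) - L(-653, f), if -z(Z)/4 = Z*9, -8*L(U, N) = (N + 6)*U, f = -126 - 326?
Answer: 229715/4 ≈ 57429.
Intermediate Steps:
f = -452
L(U, N) = -U*(6 + N)/8 (L(U, N) = -(N + 6)*U/8 = -(6 + N)*U/8 = -U*(6 + N)/8)
z(Z) = -36*Z (z(Z) = -4*Z*9 = -36*Z)
z(-584) - L(-653, f) = -36*(-584) - (-1)*(-653)*(6 - 452)/8 = 21024 - (-1)*(-653)*(-446)/8 = 21024 - 1*(-145619/4) = 21024 + 145619/4 = 229715/4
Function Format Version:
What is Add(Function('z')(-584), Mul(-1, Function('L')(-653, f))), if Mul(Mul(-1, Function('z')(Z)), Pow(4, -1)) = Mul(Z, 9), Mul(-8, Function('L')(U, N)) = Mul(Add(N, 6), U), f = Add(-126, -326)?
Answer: Rational(229715, 4) ≈ 57429.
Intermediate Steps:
f = -452
Function('L')(U, N) = Mul(Rational(-1, 8), U, Add(6, N)) (Function('L')(U, N) = Mul(Rational(-1, 8), Mul(Add(N, 6), U)) = Mul(Rational(-1, 8), Mul(Add(6, N), U)) = Mul(Rational(-1, 8), Mul(U, Add(6, N))) = Mul(Rational(-1, 8), U, Add(6, N)))
Function('z')(Z) = Mul(-36, Z) (Function('z')(Z) = Mul(-4, Mul(Z, 9)) = Mul(-4, Mul(9, Z)) = Mul(-36, Z))
Add(Function('z')(-584), Mul(-1, Function('L')(-653, f))) = Add(Mul(-36, -584), Mul(-1, Mul(Rational(-1, 8), -653, Add(6, -452)))) = Add(21024, Mul(-1, Mul(Rational(-1, 8), -653, -446))) = Add(21024, Mul(-1, Rational(-145619, 4))) = Add(21024, Rational(145619, 4)) = Rational(229715, 4)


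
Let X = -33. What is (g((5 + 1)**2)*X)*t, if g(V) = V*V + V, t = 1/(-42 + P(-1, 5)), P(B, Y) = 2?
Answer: 10989/10 ≈ 1098.9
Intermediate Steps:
t = -1/40 (t = 1/(-42 + 2) = 1/(-40) = -1/40 ≈ -0.025000)
g(V) = V + V**2 (g(V) = V**2 + V = V + V**2)
(g((5 + 1)**2)*X)*t = (((5 + 1)**2*(1 + (5 + 1)**2))*(-33))*(-1/40) = ((6**2*(1 + 6**2))*(-33))*(-1/40) = ((36*(1 + 36))*(-33))*(-1/40) = ((36*37)*(-33))*(-1/40) = (1332*(-33))*(-1/40) = -43956*(-1/40) = 10989/10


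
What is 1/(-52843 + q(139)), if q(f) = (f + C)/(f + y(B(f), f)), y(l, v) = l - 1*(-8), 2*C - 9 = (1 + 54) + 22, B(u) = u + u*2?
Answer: -282/14901635 ≈ -1.8924e-5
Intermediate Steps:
B(u) = 3*u (B(u) = u + 2*u = 3*u)
C = 43 (C = 9/2 + ((1 + 54) + 22)/2 = 9/2 + (55 + 22)/2 = 9/2 + (1/2)*77 = 9/2 + 77/2 = 43)
y(l, v) = 8 + l (y(l, v) = l + 8 = 8 + l)
q(f) = (43 + f)/(8 + 4*f) (q(f) = (f + 43)/(f + (8 + 3*f)) = (43 + f)/(8 + 4*f))
1/(-52843 + q(139)) = 1/(-52843 + (43 + 139)/(4*(2 + 139))) = 1/(-52843 + (1/4)*182/141) = 1/(-52843 + (1/4)*(1/141)*182) = 1/(-52843 + 91/282) = 1/(-14901635/282) = -282/14901635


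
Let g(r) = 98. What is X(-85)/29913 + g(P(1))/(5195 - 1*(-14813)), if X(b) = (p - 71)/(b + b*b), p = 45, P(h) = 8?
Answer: 201251963/41089279140 ≈ 0.0048979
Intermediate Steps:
X(b) = -26/(b + b²) (X(b) = (45 - 71)/(b + b*b) = -26/(b + b²))
X(-85)/29913 + g(P(1))/(5195 - 1*(-14813)) = -26/(-85*(1 - 85))/29913 + 98/(5195 - 1*(-14813)) = -26*(-1/85)/(-84)*(1/29913) + 98/(5195 + 14813) = -26*(-1/85)*(-1/84)*(1/29913) + 98/20008 = -13/3570*1/29913 + 98*(1/20008) = -1/8214570 + 49/10004 = 201251963/41089279140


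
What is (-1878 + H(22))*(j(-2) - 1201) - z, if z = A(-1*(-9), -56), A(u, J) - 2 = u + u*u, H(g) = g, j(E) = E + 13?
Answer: 2208548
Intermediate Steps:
j(E) = 13 + E
A(u, J) = 2 + u + u² (A(u, J) = 2 + (u + u*u) = 2 + (u + u²) = 2 + u + u²)
z = 92 (z = 2 - 1*(-9) + (-1*(-9))² = 2 + 9 + 9² = 2 + 9 + 81 = 92)
(-1878 + H(22))*(j(-2) - 1201) - z = (-1878 + 22)*((13 - 2) - 1201) - 1*92 = -1856*(11 - 1201) - 92 = -1856*(-1190) - 92 = 2208640 - 92 = 2208548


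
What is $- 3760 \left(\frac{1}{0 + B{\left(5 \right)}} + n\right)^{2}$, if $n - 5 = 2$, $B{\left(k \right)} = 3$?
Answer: $- \frac{1819840}{9} \approx -2.022 \cdot 10^{5}$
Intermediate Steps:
$n = 7$ ($n = 5 + 2 = 7$)
$- 3760 \left(\frac{1}{0 + B{\left(5 \right)}} + n\right)^{2} = - 3760 \left(\frac{1}{0 + 3} + 7\right)^{2} = - 3760 \left(\frac{1}{3} + 7\right)^{2} = - 3760 \left(\frac{22}{3}\right)^{2} = \left(-3760\right) \frac{484}{9} = - \frac{1819840}{9}$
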